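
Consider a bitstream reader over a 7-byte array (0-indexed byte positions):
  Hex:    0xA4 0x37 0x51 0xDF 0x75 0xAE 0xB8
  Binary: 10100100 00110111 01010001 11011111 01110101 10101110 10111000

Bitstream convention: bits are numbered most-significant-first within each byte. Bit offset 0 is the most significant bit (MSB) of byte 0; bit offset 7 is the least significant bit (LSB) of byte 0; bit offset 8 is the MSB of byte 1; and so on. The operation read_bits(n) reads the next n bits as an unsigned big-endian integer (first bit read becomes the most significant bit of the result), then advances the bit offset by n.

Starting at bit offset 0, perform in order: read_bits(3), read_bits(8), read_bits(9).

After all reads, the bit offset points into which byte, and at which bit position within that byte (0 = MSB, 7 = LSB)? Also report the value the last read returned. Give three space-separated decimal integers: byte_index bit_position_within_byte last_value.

Read 1: bits[0:3] width=3 -> value=5 (bin 101); offset now 3 = byte 0 bit 3; 53 bits remain
Read 2: bits[3:11] width=8 -> value=33 (bin 00100001); offset now 11 = byte 1 bit 3; 45 bits remain
Read 3: bits[11:20] width=9 -> value=373 (bin 101110101); offset now 20 = byte 2 bit 4; 36 bits remain

Answer: 2 4 373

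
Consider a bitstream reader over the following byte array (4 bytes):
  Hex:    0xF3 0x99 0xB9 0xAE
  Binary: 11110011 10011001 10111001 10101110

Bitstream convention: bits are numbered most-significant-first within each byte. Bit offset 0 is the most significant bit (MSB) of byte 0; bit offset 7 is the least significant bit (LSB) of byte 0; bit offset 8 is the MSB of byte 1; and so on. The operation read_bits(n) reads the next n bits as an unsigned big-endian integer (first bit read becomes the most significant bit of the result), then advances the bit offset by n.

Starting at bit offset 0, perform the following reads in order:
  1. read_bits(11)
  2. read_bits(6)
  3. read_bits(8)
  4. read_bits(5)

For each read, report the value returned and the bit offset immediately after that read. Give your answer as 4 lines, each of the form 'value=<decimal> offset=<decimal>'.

Answer: value=1948 offset=11
value=51 offset=17
value=115 offset=25
value=11 offset=30

Derivation:
Read 1: bits[0:11] width=11 -> value=1948 (bin 11110011100); offset now 11 = byte 1 bit 3; 21 bits remain
Read 2: bits[11:17] width=6 -> value=51 (bin 110011); offset now 17 = byte 2 bit 1; 15 bits remain
Read 3: bits[17:25] width=8 -> value=115 (bin 01110011); offset now 25 = byte 3 bit 1; 7 bits remain
Read 4: bits[25:30] width=5 -> value=11 (bin 01011); offset now 30 = byte 3 bit 6; 2 bits remain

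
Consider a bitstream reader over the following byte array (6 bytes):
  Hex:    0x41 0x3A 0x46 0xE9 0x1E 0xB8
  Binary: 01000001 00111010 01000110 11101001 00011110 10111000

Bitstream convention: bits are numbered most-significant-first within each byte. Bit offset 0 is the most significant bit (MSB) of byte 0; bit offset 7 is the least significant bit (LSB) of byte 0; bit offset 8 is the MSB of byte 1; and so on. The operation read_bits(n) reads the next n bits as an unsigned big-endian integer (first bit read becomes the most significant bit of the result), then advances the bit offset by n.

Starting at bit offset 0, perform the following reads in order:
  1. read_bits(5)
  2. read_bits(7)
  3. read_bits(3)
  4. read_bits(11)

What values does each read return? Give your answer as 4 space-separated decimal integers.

Read 1: bits[0:5] width=5 -> value=8 (bin 01000); offset now 5 = byte 0 bit 5; 43 bits remain
Read 2: bits[5:12] width=7 -> value=19 (bin 0010011); offset now 12 = byte 1 bit 4; 36 bits remain
Read 3: bits[12:15] width=3 -> value=5 (bin 101); offset now 15 = byte 1 bit 7; 33 bits remain
Read 4: bits[15:26] width=11 -> value=283 (bin 00100011011); offset now 26 = byte 3 bit 2; 22 bits remain

Answer: 8 19 5 283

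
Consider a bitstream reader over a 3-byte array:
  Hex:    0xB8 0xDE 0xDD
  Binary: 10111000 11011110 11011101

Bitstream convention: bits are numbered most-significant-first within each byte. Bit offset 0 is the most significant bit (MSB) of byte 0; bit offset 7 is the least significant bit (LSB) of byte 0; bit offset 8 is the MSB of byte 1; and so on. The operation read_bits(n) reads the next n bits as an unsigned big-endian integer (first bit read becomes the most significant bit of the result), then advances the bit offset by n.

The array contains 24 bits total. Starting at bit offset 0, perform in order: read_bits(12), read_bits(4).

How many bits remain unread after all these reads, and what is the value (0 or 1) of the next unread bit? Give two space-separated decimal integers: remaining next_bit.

Answer: 8 1

Derivation:
Read 1: bits[0:12] width=12 -> value=2957 (bin 101110001101); offset now 12 = byte 1 bit 4; 12 bits remain
Read 2: bits[12:16] width=4 -> value=14 (bin 1110); offset now 16 = byte 2 bit 0; 8 bits remain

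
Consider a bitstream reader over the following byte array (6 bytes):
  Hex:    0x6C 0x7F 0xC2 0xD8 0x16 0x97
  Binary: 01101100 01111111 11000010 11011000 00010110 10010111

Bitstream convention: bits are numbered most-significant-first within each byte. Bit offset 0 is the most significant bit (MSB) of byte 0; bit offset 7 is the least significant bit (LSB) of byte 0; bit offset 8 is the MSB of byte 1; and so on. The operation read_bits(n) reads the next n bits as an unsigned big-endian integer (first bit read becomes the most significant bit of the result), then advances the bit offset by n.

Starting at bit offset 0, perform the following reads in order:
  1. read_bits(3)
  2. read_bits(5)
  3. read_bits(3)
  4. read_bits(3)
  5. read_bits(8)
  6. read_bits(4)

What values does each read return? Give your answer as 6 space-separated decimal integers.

Read 1: bits[0:3] width=3 -> value=3 (bin 011); offset now 3 = byte 0 bit 3; 45 bits remain
Read 2: bits[3:8] width=5 -> value=12 (bin 01100); offset now 8 = byte 1 bit 0; 40 bits remain
Read 3: bits[8:11] width=3 -> value=3 (bin 011); offset now 11 = byte 1 bit 3; 37 bits remain
Read 4: bits[11:14] width=3 -> value=7 (bin 111); offset now 14 = byte 1 bit 6; 34 bits remain
Read 5: bits[14:22] width=8 -> value=240 (bin 11110000); offset now 22 = byte 2 bit 6; 26 bits remain
Read 6: bits[22:26] width=4 -> value=11 (bin 1011); offset now 26 = byte 3 bit 2; 22 bits remain

Answer: 3 12 3 7 240 11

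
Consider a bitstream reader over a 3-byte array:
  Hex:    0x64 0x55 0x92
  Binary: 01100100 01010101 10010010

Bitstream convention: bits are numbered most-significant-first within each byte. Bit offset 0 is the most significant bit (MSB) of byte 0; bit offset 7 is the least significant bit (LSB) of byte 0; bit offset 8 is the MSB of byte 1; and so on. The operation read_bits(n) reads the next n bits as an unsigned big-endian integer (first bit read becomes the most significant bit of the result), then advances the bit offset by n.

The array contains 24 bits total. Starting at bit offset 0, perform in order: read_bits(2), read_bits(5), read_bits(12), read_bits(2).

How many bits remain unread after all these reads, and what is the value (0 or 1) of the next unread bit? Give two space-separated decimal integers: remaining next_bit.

Answer: 3 0

Derivation:
Read 1: bits[0:2] width=2 -> value=1 (bin 01); offset now 2 = byte 0 bit 2; 22 bits remain
Read 2: bits[2:7] width=5 -> value=18 (bin 10010); offset now 7 = byte 0 bit 7; 17 bits remain
Read 3: bits[7:19] width=12 -> value=684 (bin 001010101100); offset now 19 = byte 2 bit 3; 5 bits remain
Read 4: bits[19:21] width=2 -> value=2 (bin 10); offset now 21 = byte 2 bit 5; 3 bits remain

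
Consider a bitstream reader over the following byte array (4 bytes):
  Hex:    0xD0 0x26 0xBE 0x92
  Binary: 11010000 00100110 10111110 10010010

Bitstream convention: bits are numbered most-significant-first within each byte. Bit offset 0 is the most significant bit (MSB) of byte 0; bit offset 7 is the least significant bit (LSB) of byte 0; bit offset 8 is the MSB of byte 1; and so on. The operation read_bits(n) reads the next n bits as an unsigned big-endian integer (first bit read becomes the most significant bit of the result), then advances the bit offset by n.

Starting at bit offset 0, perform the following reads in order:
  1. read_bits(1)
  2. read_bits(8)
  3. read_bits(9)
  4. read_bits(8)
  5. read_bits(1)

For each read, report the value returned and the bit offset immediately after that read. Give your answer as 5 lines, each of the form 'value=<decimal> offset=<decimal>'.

Read 1: bits[0:1] width=1 -> value=1 (bin 1); offset now 1 = byte 0 bit 1; 31 bits remain
Read 2: bits[1:9] width=8 -> value=160 (bin 10100000); offset now 9 = byte 1 bit 1; 23 bits remain
Read 3: bits[9:18] width=9 -> value=154 (bin 010011010); offset now 18 = byte 2 bit 2; 14 bits remain
Read 4: bits[18:26] width=8 -> value=250 (bin 11111010); offset now 26 = byte 3 bit 2; 6 bits remain
Read 5: bits[26:27] width=1 -> value=0 (bin 0); offset now 27 = byte 3 bit 3; 5 bits remain

Answer: value=1 offset=1
value=160 offset=9
value=154 offset=18
value=250 offset=26
value=0 offset=27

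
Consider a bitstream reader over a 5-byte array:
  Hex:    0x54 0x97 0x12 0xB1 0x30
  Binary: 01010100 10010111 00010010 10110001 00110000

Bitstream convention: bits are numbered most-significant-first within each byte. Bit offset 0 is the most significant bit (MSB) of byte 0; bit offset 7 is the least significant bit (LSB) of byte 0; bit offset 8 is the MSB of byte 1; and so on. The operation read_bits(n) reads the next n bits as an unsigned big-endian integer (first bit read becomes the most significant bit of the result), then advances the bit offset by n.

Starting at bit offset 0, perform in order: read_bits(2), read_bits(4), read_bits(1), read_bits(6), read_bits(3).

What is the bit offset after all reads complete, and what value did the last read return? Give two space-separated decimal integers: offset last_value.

Answer: 16 7

Derivation:
Read 1: bits[0:2] width=2 -> value=1 (bin 01); offset now 2 = byte 0 bit 2; 38 bits remain
Read 2: bits[2:6] width=4 -> value=5 (bin 0101); offset now 6 = byte 0 bit 6; 34 bits remain
Read 3: bits[6:7] width=1 -> value=0 (bin 0); offset now 7 = byte 0 bit 7; 33 bits remain
Read 4: bits[7:13] width=6 -> value=18 (bin 010010); offset now 13 = byte 1 bit 5; 27 bits remain
Read 5: bits[13:16] width=3 -> value=7 (bin 111); offset now 16 = byte 2 bit 0; 24 bits remain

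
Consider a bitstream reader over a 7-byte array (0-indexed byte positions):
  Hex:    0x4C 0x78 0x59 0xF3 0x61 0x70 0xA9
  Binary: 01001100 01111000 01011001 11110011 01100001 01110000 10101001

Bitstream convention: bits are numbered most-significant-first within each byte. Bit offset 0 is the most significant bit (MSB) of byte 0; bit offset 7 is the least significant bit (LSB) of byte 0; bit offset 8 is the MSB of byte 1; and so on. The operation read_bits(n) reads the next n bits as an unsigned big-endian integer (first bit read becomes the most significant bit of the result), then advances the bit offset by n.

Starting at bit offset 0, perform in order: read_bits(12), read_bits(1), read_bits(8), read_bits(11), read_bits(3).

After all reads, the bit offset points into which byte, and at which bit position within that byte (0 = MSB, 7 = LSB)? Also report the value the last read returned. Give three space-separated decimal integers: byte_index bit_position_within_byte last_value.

Read 1: bits[0:12] width=12 -> value=1223 (bin 010011000111); offset now 12 = byte 1 bit 4; 44 bits remain
Read 2: bits[12:13] width=1 -> value=1 (bin 1); offset now 13 = byte 1 bit 5; 43 bits remain
Read 3: bits[13:21] width=8 -> value=11 (bin 00001011); offset now 21 = byte 2 bit 5; 35 bits remain
Read 4: bits[21:32] width=11 -> value=499 (bin 00111110011); offset now 32 = byte 4 bit 0; 24 bits remain
Read 5: bits[32:35] width=3 -> value=3 (bin 011); offset now 35 = byte 4 bit 3; 21 bits remain

Answer: 4 3 3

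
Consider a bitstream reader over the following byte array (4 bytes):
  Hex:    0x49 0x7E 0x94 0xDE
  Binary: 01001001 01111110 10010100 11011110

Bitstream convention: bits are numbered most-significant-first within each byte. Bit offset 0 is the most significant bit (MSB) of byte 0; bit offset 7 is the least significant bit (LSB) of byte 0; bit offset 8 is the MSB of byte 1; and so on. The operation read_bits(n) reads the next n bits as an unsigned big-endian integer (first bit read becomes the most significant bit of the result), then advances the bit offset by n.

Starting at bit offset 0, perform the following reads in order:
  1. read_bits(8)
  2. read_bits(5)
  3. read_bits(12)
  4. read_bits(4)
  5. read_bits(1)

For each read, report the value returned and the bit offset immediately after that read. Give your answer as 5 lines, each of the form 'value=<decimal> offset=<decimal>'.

Answer: value=73 offset=8
value=15 offset=13
value=3369 offset=25
value=11 offset=29
value=1 offset=30

Derivation:
Read 1: bits[0:8] width=8 -> value=73 (bin 01001001); offset now 8 = byte 1 bit 0; 24 bits remain
Read 2: bits[8:13] width=5 -> value=15 (bin 01111); offset now 13 = byte 1 bit 5; 19 bits remain
Read 3: bits[13:25] width=12 -> value=3369 (bin 110100101001); offset now 25 = byte 3 bit 1; 7 bits remain
Read 4: bits[25:29] width=4 -> value=11 (bin 1011); offset now 29 = byte 3 bit 5; 3 bits remain
Read 5: bits[29:30] width=1 -> value=1 (bin 1); offset now 30 = byte 3 bit 6; 2 bits remain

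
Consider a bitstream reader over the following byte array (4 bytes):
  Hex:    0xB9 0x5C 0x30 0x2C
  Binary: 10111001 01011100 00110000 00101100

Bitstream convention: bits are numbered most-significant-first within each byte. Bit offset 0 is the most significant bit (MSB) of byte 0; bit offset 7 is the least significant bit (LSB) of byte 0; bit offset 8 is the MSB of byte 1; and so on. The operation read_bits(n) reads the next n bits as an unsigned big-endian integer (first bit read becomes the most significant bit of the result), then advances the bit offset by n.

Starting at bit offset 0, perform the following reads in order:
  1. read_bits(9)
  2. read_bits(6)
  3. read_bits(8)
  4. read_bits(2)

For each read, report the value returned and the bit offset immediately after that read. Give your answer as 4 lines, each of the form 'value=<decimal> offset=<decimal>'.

Read 1: bits[0:9] width=9 -> value=370 (bin 101110010); offset now 9 = byte 1 bit 1; 23 bits remain
Read 2: bits[9:15] width=6 -> value=46 (bin 101110); offset now 15 = byte 1 bit 7; 17 bits remain
Read 3: bits[15:23] width=8 -> value=24 (bin 00011000); offset now 23 = byte 2 bit 7; 9 bits remain
Read 4: bits[23:25] width=2 -> value=0 (bin 00); offset now 25 = byte 3 bit 1; 7 bits remain

Answer: value=370 offset=9
value=46 offset=15
value=24 offset=23
value=0 offset=25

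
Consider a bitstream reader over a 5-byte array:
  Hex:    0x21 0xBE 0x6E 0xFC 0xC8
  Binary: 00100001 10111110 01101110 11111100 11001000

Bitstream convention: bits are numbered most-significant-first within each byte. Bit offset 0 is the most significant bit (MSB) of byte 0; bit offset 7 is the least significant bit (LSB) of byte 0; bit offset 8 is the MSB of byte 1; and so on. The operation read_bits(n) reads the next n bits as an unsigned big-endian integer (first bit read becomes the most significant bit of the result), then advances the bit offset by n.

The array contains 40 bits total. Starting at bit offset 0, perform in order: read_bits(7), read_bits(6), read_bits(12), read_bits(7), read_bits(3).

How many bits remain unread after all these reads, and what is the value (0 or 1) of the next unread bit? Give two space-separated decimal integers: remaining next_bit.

Answer: 5 0

Derivation:
Read 1: bits[0:7] width=7 -> value=16 (bin 0010000); offset now 7 = byte 0 bit 7; 33 bits remain
Read 2: bits[7:13] width=6 -> value=55 (bin 110111); offset now 13 = byte 1 bit 5; 27 bits remain
Read 3: bits[13:25] width=12 -> value=3293 (bin 110011011101); offset now 25 = byte 3 bit 1; 15 bits remain
Read 4: bits[25:32] width=7 -> value=124 (bin 1111100); offset now 32 = byte 4 bit 0; 8 bits remain
Read 5: bits[32:35] width=3 -> value=6 (bin 110); offset now 35 = byte 4 bit 3; 5 bits remain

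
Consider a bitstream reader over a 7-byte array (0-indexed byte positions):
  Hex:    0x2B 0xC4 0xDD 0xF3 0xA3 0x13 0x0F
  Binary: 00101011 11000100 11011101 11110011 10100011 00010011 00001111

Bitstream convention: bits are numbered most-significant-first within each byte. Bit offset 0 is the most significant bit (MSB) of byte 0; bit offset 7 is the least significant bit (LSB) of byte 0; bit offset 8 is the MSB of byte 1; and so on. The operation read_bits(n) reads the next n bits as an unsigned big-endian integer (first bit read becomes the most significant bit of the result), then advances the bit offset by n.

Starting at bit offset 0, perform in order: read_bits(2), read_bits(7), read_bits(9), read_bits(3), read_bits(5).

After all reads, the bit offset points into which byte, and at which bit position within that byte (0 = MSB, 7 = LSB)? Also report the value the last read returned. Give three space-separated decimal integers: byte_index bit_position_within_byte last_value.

Read 1: bits[0:2] width=2 -> value=0 (bin 00); offset now 2 = byte 0 bit 2; 54 bits remain
Read 2: bits[2:9] width=7 -> value=87 (bin 1010111); offset now 9 = byte 1 bit 1; 47 bits remain
Read 3: bits[9:18] width=9 -> value=275 (bin 100010011); offset now 18 = byte 2 bit 2; 38 bits remain
Read 4: bits[18:21] width=3 -> value=3 (bin 011); offset now 21 = byte 2 bit 5; 35 bits remain
Read 5: bits[21:26] width=5 -> value=23 (bin 10111); offset now 26 = byte 3 bit 2; 30 bits remain

Answer: 3 2 23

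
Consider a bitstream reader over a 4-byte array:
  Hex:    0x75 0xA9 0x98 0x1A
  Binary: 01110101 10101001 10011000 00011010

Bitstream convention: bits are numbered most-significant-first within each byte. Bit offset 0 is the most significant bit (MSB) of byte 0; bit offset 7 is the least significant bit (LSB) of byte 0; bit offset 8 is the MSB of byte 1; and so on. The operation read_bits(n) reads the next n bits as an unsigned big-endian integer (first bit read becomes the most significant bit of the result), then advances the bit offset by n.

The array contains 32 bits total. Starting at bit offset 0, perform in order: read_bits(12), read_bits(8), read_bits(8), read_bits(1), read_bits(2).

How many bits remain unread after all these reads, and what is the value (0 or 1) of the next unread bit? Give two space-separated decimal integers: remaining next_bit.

Answer: 1 0

Derivation:
Read 1: bits[0:12] width=12 -> value=1882 (bin 011101011010); offset now 12 = byte 1 bit 4; 20 bits remain
Read 2: bits[12:20] width=8 -> value=153 (bin 10011001); offset now 20 = byte 2 bit 4; 12 bits remain
Read 3: bits[20:28] width=8 -> value=129 (bin 10000001); offset now 28 = byte 3 bit 4; 4 bits remain
Read 4: bits[28:29] width=1 -> value=1 (bin 1); offset now 29 = byte 3 bit 5; 3 bits remain
Read 5: bits[29:31] width=2 -> value=1 (bin 01); offset now 31 = byte 3 bit 7; 1 bits remain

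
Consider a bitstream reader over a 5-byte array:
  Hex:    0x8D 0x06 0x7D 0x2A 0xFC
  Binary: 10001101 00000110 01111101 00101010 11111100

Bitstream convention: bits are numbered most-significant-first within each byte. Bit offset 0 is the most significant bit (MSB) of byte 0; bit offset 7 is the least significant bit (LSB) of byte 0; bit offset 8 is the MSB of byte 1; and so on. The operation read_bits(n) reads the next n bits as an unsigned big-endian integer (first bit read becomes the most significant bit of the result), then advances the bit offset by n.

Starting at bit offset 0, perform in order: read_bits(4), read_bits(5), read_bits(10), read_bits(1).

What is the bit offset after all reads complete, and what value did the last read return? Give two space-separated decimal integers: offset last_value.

Read 1: bits[0:4] width=4 -> value=8 (bin 1000); offset now 4 = byte 0 bit 4; 36 bits remain
Read 2: bits[4:9] width=5 -> value=26 (bin 11010); offset now 9 = byte 1 bit 1; 31 bits remain
Read 3: bits[9:19] width=10 -> value=51 (bin 0000110011); offset now 19 = byte 2 bit 3; 21 bits remain
Read 4: bits[19:20] width=1 -> value=1 (bin 1); offset now 20 = byte 2 bit 4; 20 bits remain

Answer: 20 1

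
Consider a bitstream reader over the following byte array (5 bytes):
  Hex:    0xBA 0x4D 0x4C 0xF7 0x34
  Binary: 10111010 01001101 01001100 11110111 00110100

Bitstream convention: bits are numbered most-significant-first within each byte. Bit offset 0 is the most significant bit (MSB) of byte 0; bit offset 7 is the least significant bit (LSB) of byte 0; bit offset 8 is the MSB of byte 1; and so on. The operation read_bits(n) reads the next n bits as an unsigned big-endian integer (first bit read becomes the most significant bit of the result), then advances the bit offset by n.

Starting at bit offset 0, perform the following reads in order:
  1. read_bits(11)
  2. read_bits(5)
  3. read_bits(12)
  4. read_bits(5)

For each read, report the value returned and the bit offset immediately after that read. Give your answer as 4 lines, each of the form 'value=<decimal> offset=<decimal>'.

Answer: value=1490 offset=11
value=13 offset=16
value=1231 offset=28
value=14 offset=33

Derivation:
Read 1: bits[0:11] width=11 -> value=1490 (bin 10111010010); offset now 11 = byte 1 bit 3; 29 bits remain
Read 2: bits[11:16] width=5 -> value=13 (bin 01101); offset now 16 = byte 2 bit 0; 24 bits remain
Read 3: bits[16:28] width=12 -> value=1231 (bin 010011001111); offset now 28 = byte 3 bit 4; 12 bits remain
Read 4: bits[28:33] width=5 -> value=14 (bin 01110); offset now 33 = byte 4 bit 1; 7 bits remain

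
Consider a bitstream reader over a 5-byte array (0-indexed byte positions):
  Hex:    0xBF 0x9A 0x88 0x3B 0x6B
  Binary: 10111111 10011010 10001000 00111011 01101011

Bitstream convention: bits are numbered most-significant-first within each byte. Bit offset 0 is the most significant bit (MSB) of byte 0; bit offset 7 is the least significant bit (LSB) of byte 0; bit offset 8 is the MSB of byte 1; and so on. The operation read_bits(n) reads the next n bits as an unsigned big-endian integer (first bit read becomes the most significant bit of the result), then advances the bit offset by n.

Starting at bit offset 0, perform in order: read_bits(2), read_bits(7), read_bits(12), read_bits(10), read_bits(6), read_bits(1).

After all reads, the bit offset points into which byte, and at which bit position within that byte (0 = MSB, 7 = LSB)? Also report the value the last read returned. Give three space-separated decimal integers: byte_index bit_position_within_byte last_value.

Answer: 4 6 0

Derivation:
Read 1: bits[0:2] width=2 -> value=2 (bin 10); offset now 2 = byte 0 bit 2; 38 bits remain
Read 2: bits[2:9] width=7 -> value=127 (bin 1111111); offset now 9 = byte 1 bit 1; 31 bits remain
Read 3: bits[9:21] width=12 -> value=849 (bin 001101010001); offset now 21 = byte 2 bit 5; 19 bits remain
Read 4: bits[21:31] width=10 -> value=29 (bin 0000011101); offset now 31 = byte 3 bit 7; 9 bits remain
Read 5: bits[31:37] width=6 -> value=45 (bin 101101); offset now 37 = byte 4 bit 5; 3 bits remain
Read 6: bits[37:38] width=1 -> value=0 (bin 0); offset now 38 = byte 4 bit 6; 2 bits remain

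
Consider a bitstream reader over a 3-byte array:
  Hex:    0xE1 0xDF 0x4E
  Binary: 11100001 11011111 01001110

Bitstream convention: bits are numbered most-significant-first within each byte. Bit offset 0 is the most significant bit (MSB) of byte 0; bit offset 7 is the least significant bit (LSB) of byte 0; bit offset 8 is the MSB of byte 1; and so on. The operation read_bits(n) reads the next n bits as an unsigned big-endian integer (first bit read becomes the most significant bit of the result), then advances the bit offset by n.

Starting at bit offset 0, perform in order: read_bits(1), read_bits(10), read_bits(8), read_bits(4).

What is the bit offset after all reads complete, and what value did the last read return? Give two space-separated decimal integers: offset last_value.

Read 1: bits[0:1] width=1 -> value=1 (bin 1); offset now 1 = byte 0 bit 1; 23 bits remain
Read 2: bits[1:11] width=10 -> value=782 (bin 1100001110); offset now 11 = byte 1 bit 3; 13 bits remain
Read 3: bits[11:19] width=8 -> value=250 (bin 11111010); offset now 19 = byte 2 bit 3; 5 bits remain
Read 4: bits[19:23] width=4 -> value=7 (bin 0111); offset now 23 = byte 2 bit 7; 1 bits remain

Answer: 23 7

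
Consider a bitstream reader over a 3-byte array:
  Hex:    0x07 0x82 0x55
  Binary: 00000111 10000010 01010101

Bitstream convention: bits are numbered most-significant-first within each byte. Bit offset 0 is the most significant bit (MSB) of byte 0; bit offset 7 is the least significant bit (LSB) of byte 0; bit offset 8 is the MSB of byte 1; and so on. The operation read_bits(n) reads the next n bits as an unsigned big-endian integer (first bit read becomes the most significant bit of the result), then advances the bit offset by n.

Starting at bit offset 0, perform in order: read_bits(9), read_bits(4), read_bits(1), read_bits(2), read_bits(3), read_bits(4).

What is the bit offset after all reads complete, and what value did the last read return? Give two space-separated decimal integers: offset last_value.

Read 1: bits[0:9] width=9 -> value=15 (bin 000001111); offset now 9 = byte 1 bit 1; 15 bits remain
Read 2: bits[9:13] width=4 -> value=0 (bin 0000); offset now 13 = byte 1 bit 5; 11 bits remain
Read 3: bits[13:14] width=1 -> value=0 (bin 0); offset now 14 = byte 1 bit 6; 10 bits remain
Read 4: bits[14:16] width=2 -> value=2 (bin 10); offset now 16 = byte 2 bit 0; 8 bits remain
Read 5: bits[16:19] width=3 -> value=2 (bin 010); offset now 19 = byte 2 bit 3; 5 bits remain
Read 6: bits[19:23] width=4 -> value=10 (bin 1010); offset now 23 = byte 2 bit 7; 1 bits remain

Answer: 23 10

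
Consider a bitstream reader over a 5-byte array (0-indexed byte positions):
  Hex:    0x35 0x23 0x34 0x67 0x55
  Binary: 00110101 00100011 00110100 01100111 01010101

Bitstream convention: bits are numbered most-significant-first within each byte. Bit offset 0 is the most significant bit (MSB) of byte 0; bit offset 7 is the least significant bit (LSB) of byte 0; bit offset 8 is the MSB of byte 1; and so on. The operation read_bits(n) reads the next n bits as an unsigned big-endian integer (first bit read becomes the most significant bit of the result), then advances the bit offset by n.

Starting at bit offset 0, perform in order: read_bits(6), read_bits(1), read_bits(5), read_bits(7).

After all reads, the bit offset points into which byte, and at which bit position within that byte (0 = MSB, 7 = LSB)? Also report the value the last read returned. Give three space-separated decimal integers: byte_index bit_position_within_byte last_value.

Answer: 2 3 25

Derivation:
Read 1: bits[0:6] width=6 -> value=13 (bin 001101); offset now 6 = byte 0 bit 6; 34 bits remain
Read 2: bits[6:7] width=1 -> value=0 (bin 0); offset now 7 = byte 0 bit 7; 33 bits remain
Read 3: bits[7:12] width=5 -> value=18 (bin 10010); offset now 12 = byte 1 bit 4; 28 bits remain
Read 4: bits[12:19] width=7 -> value=25 (bin 0011001); offset now 19 = byte 2 bit 3; 21 bits remain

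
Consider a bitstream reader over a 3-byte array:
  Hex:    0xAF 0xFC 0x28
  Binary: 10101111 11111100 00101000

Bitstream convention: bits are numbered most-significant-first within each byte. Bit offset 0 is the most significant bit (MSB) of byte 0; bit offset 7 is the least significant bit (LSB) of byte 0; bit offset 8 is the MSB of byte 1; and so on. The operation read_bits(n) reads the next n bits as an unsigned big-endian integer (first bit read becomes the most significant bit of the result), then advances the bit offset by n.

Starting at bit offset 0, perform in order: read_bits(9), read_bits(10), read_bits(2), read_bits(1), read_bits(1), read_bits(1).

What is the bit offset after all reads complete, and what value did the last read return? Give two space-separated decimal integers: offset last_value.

Answer: 24 0

Derivation:
Read 1: bits[0:9] width=9 -> value=351 (bin 101011111); offset now 9 = byte 1 bit 1; 15 bits remain
Read 2: bits[9:19] width=10 -> value=993 (bin 1111100001); offset now 19 = byte 2 bit 3; 5 bits remain
Read 3: bits[19:21] width=2 -> value=1 (bin 01); offset now 21 = byte 2 bit 5; 3 bits remain
Read 4: bits[21:22] width=1 -> value=0 (bin 0); offset now 22 = byte 2 bit 6; 2 bits remain
Read 5: bits[22:23] width=1 -> value=0 (bin 0); offset now 23 = byte 2 bit 7; 1 bits remain
Read 6: bits[23:24] width=1 -> value=0 (bin 0); offset now 24 = byte 3 bit 0; 0 bits remain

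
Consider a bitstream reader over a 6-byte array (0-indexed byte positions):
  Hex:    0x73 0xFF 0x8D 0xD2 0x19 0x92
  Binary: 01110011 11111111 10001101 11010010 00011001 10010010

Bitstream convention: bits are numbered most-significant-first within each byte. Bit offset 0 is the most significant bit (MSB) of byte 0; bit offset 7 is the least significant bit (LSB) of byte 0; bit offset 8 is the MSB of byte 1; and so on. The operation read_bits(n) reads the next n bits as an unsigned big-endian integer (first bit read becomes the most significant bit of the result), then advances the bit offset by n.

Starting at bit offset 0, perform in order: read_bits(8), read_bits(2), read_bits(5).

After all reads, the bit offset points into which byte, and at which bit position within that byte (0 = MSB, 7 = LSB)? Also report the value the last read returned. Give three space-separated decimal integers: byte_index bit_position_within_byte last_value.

Read 1: bits[0:8] width=8 -> value=115 (bin 01110011); offset now 8 = byte 1 bit 0; 40 bits remain
Read 2: bits[8:10] width=2 -> value=3 (bin 11); offset now 10 = byte 1 bit 2; 38 bits remain
Read 3: bits[10:15] width=5 -> value=31 (bin 11111); offset now 15 = byte 1 bit 7; 33 bits remain

Answer: 1 7 31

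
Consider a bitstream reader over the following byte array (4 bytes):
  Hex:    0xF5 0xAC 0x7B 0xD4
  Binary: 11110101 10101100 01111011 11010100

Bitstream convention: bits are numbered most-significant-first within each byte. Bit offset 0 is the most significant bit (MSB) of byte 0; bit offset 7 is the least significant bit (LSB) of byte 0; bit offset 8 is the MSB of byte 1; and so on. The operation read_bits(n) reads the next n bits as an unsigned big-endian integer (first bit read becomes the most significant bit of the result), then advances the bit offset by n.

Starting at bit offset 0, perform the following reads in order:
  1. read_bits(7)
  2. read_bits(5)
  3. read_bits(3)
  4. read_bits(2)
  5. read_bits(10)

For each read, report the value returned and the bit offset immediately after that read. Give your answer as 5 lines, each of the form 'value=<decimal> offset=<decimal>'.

Read 1: bits[0:7] width=7 -> value=122 (bin 1111010); offset now 7 = byte 0 bit 7; 25 bits remain
Read 2: bits[7:12] width=5 -> value=26 (bin 11010); offset now 12 = byte 1 bit 4; 20 bits remain
Read 3: bits[12:15] width=3 -> value=6 (bin 110); offset now 15 = byte 1 bit 7; 17 bits remain
Read 4: bits[15:17] width=2 -> value=0 (bin 00); offset now 17 = byte 2 bit 1; 15 bits remain
Read 5: bits[17:27] width=10 -> value=990 (bin 1111011110); offset now 27 = byte 3 bit 3; 5 bits remain

Answer: value=122 offset=7
value=26 offset=12
value=6 offset=15
value=0 offset=17
value=990 offset=27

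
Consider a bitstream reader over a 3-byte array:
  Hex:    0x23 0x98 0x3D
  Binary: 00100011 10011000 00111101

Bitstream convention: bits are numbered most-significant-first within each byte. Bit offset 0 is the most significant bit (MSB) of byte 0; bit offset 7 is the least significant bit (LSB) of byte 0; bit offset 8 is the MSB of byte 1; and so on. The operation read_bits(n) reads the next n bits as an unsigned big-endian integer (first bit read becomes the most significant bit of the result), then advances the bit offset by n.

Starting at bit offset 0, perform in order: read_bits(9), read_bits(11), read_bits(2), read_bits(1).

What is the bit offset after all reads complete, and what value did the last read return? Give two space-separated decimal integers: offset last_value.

Read 1: bits[0:9] width=9 -> value=71 (bin 001000111); offset now 9 = byte 1 bit 1; 15 bits remain
Read 2: bits[9:20] width=11 -> value=387 (bin 00110000011); offset now 20 = byte 2 bit 4; 4 bits remain
Read 3: bits[20:22] width=2 -> value=3 (bin 11); offset now 22 = byte 2 bit 6; 2 bits remain
Read 4: bits[22:23] width=1 -> value=0 (bin 0); offset now 23 = byte 2 bit 7; 1 bits remain

Answer: 23 0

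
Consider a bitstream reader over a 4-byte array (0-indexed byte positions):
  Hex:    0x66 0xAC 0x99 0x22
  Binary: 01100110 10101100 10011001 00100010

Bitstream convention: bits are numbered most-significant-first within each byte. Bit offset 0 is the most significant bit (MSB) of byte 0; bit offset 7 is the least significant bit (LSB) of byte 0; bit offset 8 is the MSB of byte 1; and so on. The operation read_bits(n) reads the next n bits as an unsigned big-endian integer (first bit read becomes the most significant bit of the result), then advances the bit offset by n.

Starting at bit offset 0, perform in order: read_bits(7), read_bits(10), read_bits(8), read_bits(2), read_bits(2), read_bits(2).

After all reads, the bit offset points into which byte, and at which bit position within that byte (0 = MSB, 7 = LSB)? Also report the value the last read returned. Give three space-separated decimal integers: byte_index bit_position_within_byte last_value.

Read 1: bits[0:7] width=7 -> value=51 (bin 0110011); offset now 7 = byte 0 bit 7; 25 bits remain
Read 2: bits[7:17] width=10 -> value=345 (bin 0101011001); offset now 17 = byte 2 bit 1; 15 bits remain
Read 3: bits[17:25] width=8 -> value=50 (bin 00110010); offset now 25 = byte 3 bit 1; 7 bits remain
Read 4: bits[25:27] width=2 -> value=1 (bin 01); offset now 27 = byte 3 bit 3; 5 bits remain
Read 5: bits[27:29] width=2 -> value=0 (bin 00); offset now 29 = byte 3 bit 5; 3 bits remain
Read 6: bits[29:31] width=2 -> value=1 (bin 01); offset now 31 = byte 3 bit 7; 1 bits remain

Answer: 3 7 1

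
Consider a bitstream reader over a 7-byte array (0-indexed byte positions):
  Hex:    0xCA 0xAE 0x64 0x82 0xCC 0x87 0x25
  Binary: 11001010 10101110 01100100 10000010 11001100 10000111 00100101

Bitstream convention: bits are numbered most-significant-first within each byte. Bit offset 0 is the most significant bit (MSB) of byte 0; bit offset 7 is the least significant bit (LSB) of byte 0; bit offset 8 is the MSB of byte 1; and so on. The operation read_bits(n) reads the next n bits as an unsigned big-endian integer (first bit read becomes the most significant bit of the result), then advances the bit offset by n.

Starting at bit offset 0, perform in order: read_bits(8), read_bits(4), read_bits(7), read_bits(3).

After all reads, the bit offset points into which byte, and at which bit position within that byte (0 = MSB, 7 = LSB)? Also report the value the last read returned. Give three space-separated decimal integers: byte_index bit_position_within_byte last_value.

Read 1: bits[0:8] width=8 -> value=202 (bin 11001010); offset now 8 = byte 1 bit 0; 48 bits remain
Read 2: bits[8:12] width=4 -> value=10 (bin 1010); offset now 12 = byte 1 bit 4; 44 bits remain
Read 3: bits[12:19] width=7 -> value=115 (bin 1110011); offset now 19 = byte 2 bit 3; 37 bits remain
Read 4: bits[19:22] width=3 -> value=1 (bin 001); offset now 22 = byte 2 bit 6; 34 bits remain

Answer: 2 6 1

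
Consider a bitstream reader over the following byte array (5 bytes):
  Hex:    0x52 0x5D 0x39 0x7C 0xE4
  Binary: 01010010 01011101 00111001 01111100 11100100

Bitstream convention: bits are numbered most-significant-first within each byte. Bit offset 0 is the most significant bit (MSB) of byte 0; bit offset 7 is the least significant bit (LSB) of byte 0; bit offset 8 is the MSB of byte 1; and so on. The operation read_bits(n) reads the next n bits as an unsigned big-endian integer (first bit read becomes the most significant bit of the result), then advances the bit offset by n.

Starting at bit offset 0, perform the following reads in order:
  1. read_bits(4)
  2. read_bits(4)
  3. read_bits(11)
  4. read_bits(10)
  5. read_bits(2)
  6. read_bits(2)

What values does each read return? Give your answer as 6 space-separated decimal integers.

Answer: 5 2 745 815 2 1

Derivation:
Read 1: bits[0:4] width=4 -> value=5 (bin 0101); offset now 4 = byte 0 bit 4; 36 bits remain
Read 2: bits[4:8] width=4 -> value=2 (bin 0010); offset now 8 = byte 1 bit 0; 32 bits remain
Read 3: bits[8:19] width=11 -> value=745 (bin 01011101001); offset now 19 = byte 2 bit 3; 21 bits remain
Read 4: bits[19:29] width=10 -> value=815 (bin 1100101111); offset now 29 = byte 3 bit 5; 11 bits remain
Read 5: bits[29:31] width=2 -> value=2 (bin 10); offset now 31 = byte 3 bit 7; 9 bits remain
Read 6: bits[31:33] width=2 -> value=1 (bin 01); offset now 33 = byte 4 bit 1; 7 bits remain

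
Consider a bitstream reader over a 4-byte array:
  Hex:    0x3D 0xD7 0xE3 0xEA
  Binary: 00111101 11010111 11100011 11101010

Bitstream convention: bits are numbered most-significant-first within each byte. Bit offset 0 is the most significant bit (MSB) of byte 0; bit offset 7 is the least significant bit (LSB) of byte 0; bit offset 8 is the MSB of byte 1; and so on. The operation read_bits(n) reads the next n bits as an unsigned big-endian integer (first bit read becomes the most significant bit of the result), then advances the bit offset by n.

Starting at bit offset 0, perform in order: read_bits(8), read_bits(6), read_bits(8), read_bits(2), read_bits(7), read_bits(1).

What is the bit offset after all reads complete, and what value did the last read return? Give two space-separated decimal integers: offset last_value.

Answer: 32 0

Derivation:
Read 1: bits[0:8] width=8 -> value=61 (bin 00111101); offset now 8 = byte 1 bit 0; 24 bits remain
Read 2: bits[8:14] width=6 -> value=53 (bin 110101); offset now 14 = byte 1 bit 6; 18 bits remain
Read 3: bits[14:22] width=8 -> value=248 (bin 11111000); offset now 22 = byte 2 bit 6; 10 bits remain
Read 4: bits[22:24] width=2 -> value=3 (bin 11); offset now 24 = byte 3 bit 0; 8 bits remain
Read 5: bits[24:31] width=7 -> value=117 (bin 1110101); offset now 31 = byte 3 bit 7; 1 bits remain
Read 6: bits[31:32] width=1 -> value=0 (bin 0); offset now 32 = byte 4 bit 0; 0 bits remain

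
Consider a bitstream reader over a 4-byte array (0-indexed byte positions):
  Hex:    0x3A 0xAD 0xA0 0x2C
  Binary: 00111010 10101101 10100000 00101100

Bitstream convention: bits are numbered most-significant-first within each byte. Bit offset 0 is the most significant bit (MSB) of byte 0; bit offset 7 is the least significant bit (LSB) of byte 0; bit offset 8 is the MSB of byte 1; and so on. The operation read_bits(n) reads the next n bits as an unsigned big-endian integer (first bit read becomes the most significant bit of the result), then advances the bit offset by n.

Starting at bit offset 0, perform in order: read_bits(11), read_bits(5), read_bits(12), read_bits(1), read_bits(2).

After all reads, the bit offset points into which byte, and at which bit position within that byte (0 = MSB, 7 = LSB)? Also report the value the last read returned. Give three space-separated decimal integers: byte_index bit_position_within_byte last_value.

Read 1: bits[0:11] width=11 -> value=469 (bin 00111010101); offset now 11 = byte 1 bit 3; 21 bits remain
Read 2: bits[11:16] width=5 -> value=13 (bin 01101); offset now 16 = byte 2 bit 0; 16 bits remain
Read 3: bits[16:28] width=12 -> value=2562 (bin 101000000010); offset now 28 = byte 3 bit 4; 4 bits remain
Read 4: bits[28:29] width=1 -> value=1 (bin 1); offset now 29 = byte 3 bit 5; 3 bits remain
Read 5: bits[29:31] width=2 -> value=2 (bin 10); offset now 31 = byte 3 bit 7; 1 bits remain

Answer: 3 7 2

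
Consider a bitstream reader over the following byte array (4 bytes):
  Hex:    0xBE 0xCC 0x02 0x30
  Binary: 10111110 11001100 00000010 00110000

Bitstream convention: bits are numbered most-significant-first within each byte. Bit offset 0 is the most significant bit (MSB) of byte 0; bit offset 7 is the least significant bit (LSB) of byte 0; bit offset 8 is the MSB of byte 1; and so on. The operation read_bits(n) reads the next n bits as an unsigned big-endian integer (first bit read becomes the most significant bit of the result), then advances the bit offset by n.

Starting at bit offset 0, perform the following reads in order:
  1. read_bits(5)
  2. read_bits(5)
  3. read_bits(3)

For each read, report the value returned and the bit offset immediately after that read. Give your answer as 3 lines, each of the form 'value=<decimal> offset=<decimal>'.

Read 1: bits[0:5] width=5 -> value=23 (bin 10111); offset now 5 = byte 0 bit 5; 27 bits remain
Read 2: bits[5:10] width=5 -> value=27 (bin 11011); offset now 10 = byte 1 bit 2; 22 bits remain
Read 3: bits[10:13] width=3 -> value=1 (bin 001); offset now 13 = byte 1 bit 5; 19 bits remain

Answer: value=23 offset=5
value=27 offset=10
value=1 offset=13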